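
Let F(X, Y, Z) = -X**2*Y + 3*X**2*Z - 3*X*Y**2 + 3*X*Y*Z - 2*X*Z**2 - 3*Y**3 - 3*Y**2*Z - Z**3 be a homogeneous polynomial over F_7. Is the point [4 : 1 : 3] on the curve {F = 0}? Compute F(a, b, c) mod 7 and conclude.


F(4,1,3) ≡ 6 (mod 7); P is NOT on the curve.

Evaluate F(4, 1, 3) term-by-term (mod 7).
  -X**2*Y ↦ -1·16·1·1 = -16
  3*X**2*Z ↦ 3·16·1·3 = 144
  -3*X*Y**2 ↦ -3·4·1·1 = -12
  3*X*Y*Z ↦ 3·4·1·3 = 36
  -2*X*Z**2 ↦ -2·4·1·9 = -72
  -3*Y**3 ↦ -3·1·1·1 = -3
  -3*Y**2*Z ↦ -3·1·1·3 = -9
  -Z**3 ↦ -1·1·1·27 = -27
Sum: F(4, 1, 3) = (-16) + (144) + (-12) + (36) + (-72) + (-3) + (-9) + (-27) = 41.
Reducing mod 7: 41 ≡ 6 (mod 7).
Since F(a, b, c) ≡ 6 ≠ 0 (mod 7), P does NOT lie on the curve.


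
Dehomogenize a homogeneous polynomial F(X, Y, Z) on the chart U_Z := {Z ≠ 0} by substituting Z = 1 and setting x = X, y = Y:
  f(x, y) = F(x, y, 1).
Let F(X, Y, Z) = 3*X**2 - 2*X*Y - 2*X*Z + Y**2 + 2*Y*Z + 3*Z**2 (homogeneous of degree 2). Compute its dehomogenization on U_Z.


f(x, y) = 3*x**2 - 2*x*y - 2*x + y**2 + 2*y + 3

On U_Z we set Z = 1. Each monomial c·X^i·Y^j·Z^k in F becomes c·x^i·y^j·1^k = c·x^i·y^j.
Substituting Z = 1: F(X, Y, 1) = 3*x**2 - 2*x*y - 2*x + y**2 + 2*y + 3.
Note: deg(f) ≤ deg(F) = 2; strict inequality happens when F is divisible by Z (lost terms).


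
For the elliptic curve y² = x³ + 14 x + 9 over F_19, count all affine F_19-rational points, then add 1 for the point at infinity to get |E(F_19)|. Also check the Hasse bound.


Affine points = {(0, 3), (0, 16), (1, 9), (1, 10), (2, 8), (2, 11), (6, 9), (6, 10), (8, 5), (8, 14), (9, 3), (9, 16), (10, 3), (10, 16), (12, 9), (12, 10), (14, 2), (14, 17), (16, 4), (16, 15), (17, 7), (17, 12)}; affine count = 22; |E(F_19)| = 23.

Discriminant check: Δ ∝ 4a³ + 27b² = 4·14³ + 27·9² = 4·2744 + 27·81 ≡ 15 (mod 19). Nonzero ⇒ E is nonsingular.
For each x ∈ F_19, compute rhs = x³ + 14·x + 9 mod 19, then count y ∈ F_19 with y² ≡ rhs.
  x = 0: rhs = 9, matching y values: 3, 16 (2 points).
  x = 1: rhs = 5, matching y values: 9, 10 (2 points).
  x = 2: rhs = 7, matching y values: 8, 11 (2 points).
  x = 3: rhs = 2, matching y values: none (0 points).
  x = 4: rhs = 15, matching y values: none (0 points).
  x = 5: rhs = 14, matching y values: none (0 points).
  x = 6: rhs = 5, matching y values: 9, 10 (2 points).
  x = 7: rhs = 13, matching y values: none (0 points).
  x = 8: rhs = 6, matching y values: 5, 14 (2 points).
  x = 9: rhs = 9, matching y values: 3, 16 (2 points).
  x = 10: rhs = 9, matching y values: 3, 16 (2 points).
  x = 11: rhs = 12, matching y values: none (0 points).
  x = 12: rhs = 5, matching y values: 9, 10 (2 points).
  x = 13: rhs = 13, matching y values: none (0 points).
  x = 14: rhs = 4, matching y values: 2, 17 (2 points).
  x = 15: rhs = 3, matching y values: none (0 points).
  x = 16: rhs = 16, matching y values: 4, 15 (2 points).
  x = 17: rhs = 11, matching y values: 7, 12 (2 points).
  x = 18: rhs = 13, matching y values: none (0 points).
Total affine count: 22.
Full point count |E(F_19)| = 22 + 1 = 23.
Hasse bound: |23 − (19+1)| = |3| = 3 ≤ 2√19 ≈ 8.7178 ✓.


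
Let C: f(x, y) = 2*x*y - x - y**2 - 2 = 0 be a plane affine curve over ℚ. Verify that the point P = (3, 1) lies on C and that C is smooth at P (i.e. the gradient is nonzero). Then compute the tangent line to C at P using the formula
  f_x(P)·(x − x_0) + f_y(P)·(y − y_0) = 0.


Tangent line at P: x + 4*y - 7 = 0.

Step 1: f(3, 1) = 0, so P lies on C.
Step 2: partial derivatives
  f_x(x, y) = 2*y - 1, f_y(x, y) = 2*x - 2*y.
  f_x(P) = 1, f_y(P) = 4 (gradient nonzero, so P is smooth).
Step 3: tangent line at P: 1·(x − 3) + 4·(y − 1) = 0.
Expanding: x + 4*y - 7 = 0.


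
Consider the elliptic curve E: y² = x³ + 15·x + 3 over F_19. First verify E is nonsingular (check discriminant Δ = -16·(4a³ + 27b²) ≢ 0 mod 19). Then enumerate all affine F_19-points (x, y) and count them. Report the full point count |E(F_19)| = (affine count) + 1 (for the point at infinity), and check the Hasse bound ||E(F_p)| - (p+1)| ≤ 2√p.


Affine points = {(1, 0), (6, 9), (6, 10), (11, 6), (11, 13), (12, 7), (12, 12), (13, 1), (13, 18), (16, 8), (16, 11), (18, 5), (18, 14)}; affine count = 13; |E(F_19)| = 14.

Discriminant check: Δ ∝ 4a³ + 27b² = 4·15³ + 27·3² = 4·3375 + 27·9 ≡ 6 (mod 19). Nonzero ⇒ E is nonsingular.
For each x ∈ F_19, compute rhs = x³ + 15·x + 3 mod 19, then count y ∈ F_19 with y² ≡ rhs.
  x = 0: rhs = 3, matching y values: none (0 points).
  x = 1: rhs = 0, matching y values: 0 (1 points).
  x = 2: rhs = 3, matching y values: none (0 points).
  x = 3: rhs = 18, matching y values: none (0 points).
  x = 4: rhs = 13, matching y values: none (0 points).
  x = 5: rhs = 13, matching y values: none (0 points).
  x = 6: rhs = 5, matching y values: 9, 10 (2 points).
  x = 7: rhs = 14, matching y values: none (0 points).
  x = 8: rhs = 8, matching y values: none (0 points).
  x = 9: rhs = 12, matching y values: none (0 points).
  x = 10: rhs = 13, matching y values: none (0 points).
  x = 11: rhs = 17, matching y values: 6, 13 (2 points).
  x = 12: rhs = 11, matching y values: 7, 12 (2 points).
  x = 13: rhs = 1, matching y values: 1, 18 (2 points).
  x = 14: rhs = 12, matching y values: none (0 points).
  x = 15: rhs = 12, matching y values: none (0 points).
  x = 16: rhs = 7, matching y values: 8, 11 (2 points).
  x = 17: rhs = 3, matching y values: none (0 points).
  x = 18: rhs = 6, matching y values: 5, 14 (2 points).
Total affine count: 13.
Full point count |E(F_19)| = 13 + 1 = 14.
Hasse bound: |14 − (19+1)| = |-6| = 6 ≤ 2√19 ≈ 8.7178 ✓.


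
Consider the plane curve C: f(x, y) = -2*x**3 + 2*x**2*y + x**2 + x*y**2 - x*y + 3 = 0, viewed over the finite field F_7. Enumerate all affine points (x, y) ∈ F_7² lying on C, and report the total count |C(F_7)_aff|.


Affine F_7-points: {(1, 3), (3, 0), (3, 2), (4, 1), (4, 6), (5, 2), (5, 3)}; count = 7.

For each of the 49 pairs (x, y) ∈ F_7², evaluate f(x, y) mod 7. Record the zeros.
  x = 0: [0↦3, 1↦3, 2↦3, 3↦3, 4↦3, 5↦3, 6↦3]  zeros at y ∈ ∅
  x = 1: [0↦2, 1↦4, 2↦1, 3↦0, 4↦1, 5↦4, 6↦2]  zeros at y ∈ {3}
  x = 2: [0↦5, 1↦6, 2↦4, 3↦6, 4↦5, 5↦1, 6↦1]  zeros at y ∈ ∅
  x = 3: [0↦0, 1↦4, 2↦0, 3↦2, 4↦3, 5↦3, 6↦2]  zeros at y ∈ {0, 2}
  x = 4: [0↦3, 1↦0, 2↦5, 3↦4, 4↦4, 5↦5, 6↦0]  zeros at y ∈ {1, 6}
  x = 5: [0↦2, 1↦3, 2↦0, 3↦0, 4↦3, 5↦2, 6↦4]  zeros at y ∈ {2, 3}
  x = 6: [0↦6, 1↦1, 2↦1, 3↦6, 4↦2, 5↦3, 6↦2]  zeros at y ∈ ∅
Collecting zeros: affine points = {(1, 3), (3, 0), (3, 2), (4, 1), (4, 6), (5, 2), (5, 3)}.
Total count |C(F_7)_aff| = 7.


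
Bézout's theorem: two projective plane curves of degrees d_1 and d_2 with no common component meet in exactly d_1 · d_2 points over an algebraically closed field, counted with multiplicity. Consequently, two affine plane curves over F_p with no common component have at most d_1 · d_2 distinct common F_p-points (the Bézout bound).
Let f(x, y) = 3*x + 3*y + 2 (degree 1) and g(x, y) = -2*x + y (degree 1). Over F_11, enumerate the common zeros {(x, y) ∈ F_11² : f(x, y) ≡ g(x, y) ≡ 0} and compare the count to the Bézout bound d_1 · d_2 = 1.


Common zeros: {(1, 2)}; count = 1; Bézout bound = 1.

deg(f) = 1, deg(g) = 1, so Bézout bound = 1.
Scan x ∈ F_11. For each x, list the y ∈ F_11 with f(x, y) ≡ 0 and those with g(x, y) ≡ 0 (mod 11); the common zeros in that column are the intersection.
  x = 0: f ≡ 0 at y ∈ {3}; g ≡ 0 at y ∈ {0}; common: ∅.
  x = 1: f ≡ 0 at y ∈ {2}; g ≡ 0 at y ∈ {2}; common: {2}.
  x = 2: f ≡ 0 at y ∈ {1}; g ≡ 0 at y ∈ {4}; common: ∅.
  x = 3: f ≡ 0 at y ∈ {0}; g ≡ 0 at y ∈ {6}; common: ∅.
  x = 4: f ≡ 0 at y ∈ {10}; g ≡ 0 at y ∈ {8}; common: ∅.
  x = 5: f ≡ 0 at y ∈ {9}; g ≡ 0 at y ∈ {10}; common: ∅.
  x = 6: f ≡ 0 at y ∈ {8}; g ≡ 0 at y ∈ {1}; common: ∅.
  x = 7: f ≡ 0 at y ∈ {7}; g ≡ 0 at y ∈ {3}; common: ∅.
  x = 8: f ≡ 0 at y ∈ {6}; g ≡ 0 at y ∈ {5}; common: ∅.
  x = 9: f ≡ 0 at y ∈ {5}; g ≡ 0 at y ∈ {7}; common: ∅.
  x = 10: f ≡ 0 at y ∈ {4}; g ≡ 0 at y ∈ {9}; common: ∅.
Collecting: common zeros = {(1, 2)}, so the count is 1.
Comparison with the Bézout bound: 1 ≤ 1 = deg(f)·deg(g), as expected for curves with no common component (the bound is attained).


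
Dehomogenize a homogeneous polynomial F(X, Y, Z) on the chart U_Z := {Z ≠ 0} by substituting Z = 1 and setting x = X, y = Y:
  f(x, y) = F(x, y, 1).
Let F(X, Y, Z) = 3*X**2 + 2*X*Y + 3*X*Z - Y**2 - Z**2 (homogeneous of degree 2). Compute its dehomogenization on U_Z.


f(x, y) = 3*x**2 + 2*x*y + 3*x - y**2 - 1

On U_Z we set Z = 1. Each monomial c·X^i·Y^j·Z^k in F becomes c·x^i·y^j·1^k = c·x^i·y^j.
Substituting Z = 1: F(X, Y, 1) = 3*x**2 + 2*x*y + 3*x - y**2 - 1.
Note: deg(f) ≤ deg(F) = 2; strict inequality happens when F is divisible by Z (lost terms).


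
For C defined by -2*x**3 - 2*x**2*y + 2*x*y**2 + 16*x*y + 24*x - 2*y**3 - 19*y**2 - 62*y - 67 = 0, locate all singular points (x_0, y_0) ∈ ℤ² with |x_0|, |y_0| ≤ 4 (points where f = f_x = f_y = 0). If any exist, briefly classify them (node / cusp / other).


Singular points: {(1, -3)}; classification: cusp.

Compute partial derivatives:
  f_x = -6*x**2 - 4*x*y + 2*y**2 + 16*y + 24.
  f_y = -2*x**2 + 4*x*y + 16*x - 6*y**2 - 38*y - 62.
Scan x_0 ∈ {−4, ..., 4}. For each x_0, f_y(x_0, y) is a polynomial in y; find its integer roots y ∈ {−4, ..., 4}, then test f_x and f at those candidates.
  x = -4: f_y(-4, y) = -6*y**2 - 54*y - 158; no integer root y with |y| ≤ 4.
  x = -3: f_y(-3, y) = -6*y**2 - 50*y - 128; no integer root y with |y| ≤ 4.
  x = -2: f_y(-2, y) = -6*y**2 - 46*y - 102; no integer root y with |y| ≤ 4.
  x = -1: f_y(-1, y) = -6*y**2 - 42*y - 80; no integer root y with |y| ≤ 4.
  x = 0: f_y(0, y) = -6*y**2 - 38*y - 62; no integer root y with |y| ≤ 4.
  x = 1: f_y(1, y) = -6*y**2 - 34*y - 48; vanishes at y ∈ {-3}. (1, -3): f_x = 0, f = 0 — SINGULAR.
  x = 2: f_y(2, y) = -6*y**2 - 30*y - 38; no integer root y with |y| ≤ 4.
  x = 3: f_y(3, y) = -6*y**2 - 26*y - 32; no integer root y with |y| ≤ 4.
  x = 4: f_y(4, y) = -6*y**2 - 22*y - 30; no integer root y with |y| ≤ 4.
Only singular point on the grid: (1, -3).
Classify: substitute x = 1 + u, y = -3 + v and expand: f = -2*u**3 - 2*u**2*v + 2*u*v**2 - 2*v**3 + v**2.
No constant or linear terms (consistent with a singular point). Quadratic part: v**2. Cubic part: -2*u**3 - 2*u**2*v + 2*u*v**2 - 2*v**3.
The quadratic part v**2 is a perfect square, so there is a single (double) tangent line v = 0, i.e. y = -3. Restricting the cubic part to that line (v = 0) leaves -2*u**3 ≠ 0, so f is not divisible by v and the branch is v² ≈ 2*u**3 to lowest order — this is a cusp.
Classification: cusp.


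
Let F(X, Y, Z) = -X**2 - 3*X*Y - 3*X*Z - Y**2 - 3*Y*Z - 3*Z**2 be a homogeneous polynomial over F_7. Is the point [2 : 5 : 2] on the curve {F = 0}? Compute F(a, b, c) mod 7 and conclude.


F(2,5,2) ≡ 6 (mod 7); P is NOT on the curve.

Evaluate F(2, 5, 2) term-by-term (mod 7).
  -X**2 ↦ -1·4·1·1 = -4
  -3*X*Y ↦ -3·2·5·1 = -30
  -3*X*Z ↦ -3·2·1·2 = -12
  -Y**2 ↦ -1·1·25·1 = -25
  -3*Y*Z ↦ -3·1·5·2 = -30
  -3*Z**2 ↦ -3·1·1·4 = -12
Sum: F(2, 5, 2) = (-4) + (-30) + (-12) + (-25) + (-30) + (-12) = -113.
Reducing mod 7: -113 ≡ 6 (mod 7).
Since F(a, b, c) ≡ 6 ≠ 0 (mod 7), P does NOT lie on the curve.


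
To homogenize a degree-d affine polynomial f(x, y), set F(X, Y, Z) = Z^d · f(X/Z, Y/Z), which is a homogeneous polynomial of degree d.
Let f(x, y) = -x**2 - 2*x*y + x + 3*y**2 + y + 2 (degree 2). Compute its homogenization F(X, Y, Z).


F(X, Y, Z) = -X**2 - 2*X*Y + X*Z + 3*Y**2 + Y*Z + 2*Z**2

deg(f) = 2.
Substitute x = X/Z, y = Y/Z into f, then multiply by Z^2.
  monomial -1·x^2·y^0 ↦ -1·X^2·Y^0·Z^0.
  monomial -2·x^1·y^1 ↦ -2·X^1·Y^1·Z^0.
  monomial 1·x^1·y^0 ↦ 1·X^1·Y^0·Z^1.
  monomial 3·x^0·y^2 ↦ 3·X^0·Y^2·Z^0.
  monomial 1·x^0·y^1 ↦ 1·X^0·Y^1·Z^1.
  monomial 2·x^0·y^0 ↦ 2·X^0·Y^0·Z^2.
Collecting: F(X, Y, Z) = -X**2 - 2*X*Y + X*Z + 3*Y**2 + Y*Z + 2*Z**2.


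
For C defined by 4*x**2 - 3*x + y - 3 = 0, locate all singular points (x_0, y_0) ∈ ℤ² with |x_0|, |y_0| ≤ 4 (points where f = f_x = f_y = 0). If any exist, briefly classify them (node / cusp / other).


No singular points in the scanned grid; C is smooth there.

Compute partial derivatives:
  f_x = 8*x - 3.
  f_y = 1.
f_y = 1 is a nonzero constant, so f_y never vanishes: no point (x, y) can satisfy f = f_x = f_y = 0. In particular no (x, y) ∈ {−4, ..., 4}² is singular; the curve is smooth.


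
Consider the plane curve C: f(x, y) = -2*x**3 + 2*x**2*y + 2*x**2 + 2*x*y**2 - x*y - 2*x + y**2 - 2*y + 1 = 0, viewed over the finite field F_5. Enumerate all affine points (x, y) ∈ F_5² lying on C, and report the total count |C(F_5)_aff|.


Affine F_5-points: {(0, 1), (2, 4), (4, 2), (4, 4)}; count = 4.

For each of the 25 pairs (x, y) ∈ F_5², evaluate f(x, y) mod 5. Record the zeros.
  x = 0: [0↦1, 1↦0, 2↦1, 3↦4, 4↦4]  zeros at y ∈ {1}
  x = 1: [0↦4, 1↦1, 2↦4, 3↦3, 4↦3]  zeros at y ∈ ∅
  x = 2: [0↦4, 1↦3, 2↦2, 3↦1, 4↦0]  zeros at y ∈ {4}
  x = 3: [0↦4, 1↦4, 2↦3, 3↦1, 4↦3]  zeros at y ∈ ∅
  x = 4: [0↦2, 1↦2, 2↦0, 3↦1, 4↦0]  zeros at y ∈ {2, 4}
Collecting zeros: affine points = {(0, 1), (2, 4), (4, 2), (4, 4)}.
Total count |C(F_5)_aff| = 4.


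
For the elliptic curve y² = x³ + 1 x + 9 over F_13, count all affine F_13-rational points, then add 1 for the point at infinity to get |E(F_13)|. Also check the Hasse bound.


Affine points = {(0, 3), (0, 10), (3, 0), (4, 5), (4, 8), (5, 3), (5, 10), (6, 6), (6, 7), (8, 3), (8, 10), (11, 5), (11, 8)}; affine count = 13; |E(F_13)| = 14.

Discriminant check: Δ ∝ 4a³ + 27b² = 4·1³ + 27·9² = 4·1 + 27·81 ≡ 7 (mod 13). Nonzero ⇒ E is nonsingular.
For each x ∈ F_13, compute rhs = x³ + 1·x + 9 mod 13, then count y ∈ F_13 with y² ≡ rhs.
  x = 0: rhs = 9, matching y values: 3, 10 (2 points).
  x = 1: rhs = 11, matching y values: none (0 points).
  x = 2: rhs = 6, matching y values: none (0 points).
  x = 3: rhs = 0, matching y values: 0 (1 points).
  x = 4: rhs = 12, matching y values: 5, 8 (2 points).
  x = 5: rhs = 9, matching y values: 3, 10 (2 points).
  x = 6: rhs = 10, matching y values: 6, 7 (2 points).
  x = 7: rhs = 8, matching y values: none (0 points).
  x = 8: rhs = 9, matching y values: 3, 10 (2 points).
  x = 9: rhs = 6, matching y values: none (0 points).
  x = 10: rhs = 5, matching y values: none (0 points).
  x = 11: rhs = 12, matching y values: 5, 8 (2 points).
  x = 12: rhs = 7, matching y values: none (0 points).
Total affine count: 13.
Full point count |E(F_13)| = 13 + 1 = 14.
Hasse bound: |14 − (13+1)| = |0| = 0 ≤ 2√13 ≈ 7.2111 ✓.


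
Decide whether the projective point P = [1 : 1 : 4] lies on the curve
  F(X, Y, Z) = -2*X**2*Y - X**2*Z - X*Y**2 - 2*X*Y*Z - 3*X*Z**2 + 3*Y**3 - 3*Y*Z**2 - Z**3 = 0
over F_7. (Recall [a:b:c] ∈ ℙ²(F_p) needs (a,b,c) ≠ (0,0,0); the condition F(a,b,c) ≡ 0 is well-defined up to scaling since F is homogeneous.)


F(1,1,4) ≡ 3 (mod 7); P is NOT on the curve.

Evaluate F(1, 1, 4) term-by-term (mod 7).
  -2*X**2*Y ↦ -2·1·1·1 = -2
  -X**2*Z ↦ -1·1·1·4 = -4
  -X*Y**2 ↦ -1·1·1·1 = -1
  -2*X*Y*Z ↦ -2·1·1·4 = -8
  -3*X*Z**2 ↦ -3·1·1·16 = -48
  3*Y**3 ↦ 3·1·1·1 = 3
  -3*Y*Z**2 ↦ -3·1·1·16 = -48
  -Z**3 ↦ -1·1·1·64 = -64
Sum: F(1, 1, 4) = (-2) + (-4) + (-1) + (-8) + (-48) + (3) + (-48) + (-64) = -172.
Reducing mod 7: -172 ≡ 3 (mod 7).
Since F(a, b, c) ≡ 3 ≠ 0 (mod 7), P does NOT lie on the curve.


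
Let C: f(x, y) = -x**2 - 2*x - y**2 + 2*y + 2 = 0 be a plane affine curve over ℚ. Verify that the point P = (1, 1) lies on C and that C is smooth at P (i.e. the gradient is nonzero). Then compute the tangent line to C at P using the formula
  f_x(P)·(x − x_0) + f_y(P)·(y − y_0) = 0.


Tangent line at P: 4 - 4*x = 0.

Step 1: f(1, 1) = 0, so P lies on C.
Step 2: partial derivatives
  f_x(x, y) = -2*x - 2, f_y(x, y) = 2 - 2*y.
  f_x(P) = -4, f_y(P) = 0 (gradient nonzero, so P is smooth).
Step 3: tangent line at P: -4·(x − 1) + 0·(y − 1) = 0.
Expanding: 4 - 4*x = 0.


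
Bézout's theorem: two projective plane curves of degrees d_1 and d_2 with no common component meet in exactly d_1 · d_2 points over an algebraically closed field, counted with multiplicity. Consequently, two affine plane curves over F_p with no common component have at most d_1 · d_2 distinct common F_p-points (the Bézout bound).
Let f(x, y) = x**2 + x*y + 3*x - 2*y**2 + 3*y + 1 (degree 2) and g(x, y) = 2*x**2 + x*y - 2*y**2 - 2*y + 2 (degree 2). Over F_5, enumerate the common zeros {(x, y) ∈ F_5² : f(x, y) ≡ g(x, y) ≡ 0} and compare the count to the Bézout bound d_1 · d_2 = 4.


Common zeros: {(4, 2), (4, 4)}; count = 2; Bézout bound = 4.

deg(f) = 2, deg(g) = 2, so Bézout bound = 4.
Scan x ∈ F_5. For each x, list the y ∈ F_5 with f(x, y) ≡ 0 and those with g(x, y) ≡ 0 (mod 5); the common zeros in that column are the intersection.
  x = 0: f ≡ 0 at y ∈ ∅; g ≡ 0 at y ∈ {2}; common: ∅.
  x = 1: f ≡ 0 at y ∈ {0, 2}; g ≡ 0 at y ∈ ∅; common: ∅.
  x = 2: f ≡ 0 at y ∈ ∅; g ≡ 0 at y ∈ {0}; common: ∅.
  x = 3: f ≡ 0 at y ∈ ∅; g ≡ 0 at y ∈ {0, 3}; common: ∅.
  x = 4: f ≡ 0 at y ∈ {2, 4}; g ≡ 0 at y ∈ {2, 4}; common: {2, 4}.
Collecting: common zeros = {(4, 2), (4, 4)}, so the count is 2.
Comparison with the Bézout bound: 2 ≤ 4 = deg(f)·deg(g), as expected for curves with no common component (the affine F_5-count falls short of the bound because intersections may lie at infinity, over extension fields, or carry multiplicity).


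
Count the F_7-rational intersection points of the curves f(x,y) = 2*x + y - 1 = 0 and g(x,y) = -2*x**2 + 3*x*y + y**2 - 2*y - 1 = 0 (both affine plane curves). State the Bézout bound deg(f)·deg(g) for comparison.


Common zeros: ∅; count = 0; Bézout bound = 2.

deg(f) = 1, deg(g) = 2, so Bézout bound = 2.
Scan x ∈ F_7. For each x, list the y ∈ F_7 with f(x, y) ≡ 0 and those with g(x, y) ≡ 0 (mod 7); the common zeros in that column are the intersection.
  x = 0: f ≡ 0 at y ∈ {1}; g ≡ 0 at y ∈ {4, 5}; common: ∅.
  x = 1: f ≡ 0 at y ∈ {6}; g ≡ 0 at y ∈ ∅; common: ∅.
  x = 2: f ≡ 0 at y ∈ {4}; g ≡ 0 at y ∈ ∅; common: ∅.
  x = 3: f ≡ 0 at y ∈ {2}; g ≡ 0 at y ∈ ∅; common: ∅.
  x = 4: f ≡ 0 at y ∈ {0}; g ≡ 0 at y ∈ {5, 6}; common: ∅.
  x = 5: f ≡ 0 at y ∈ {5}; g ≡ 0 at y ∈ {2, 6}; common: ∅.
  x = 6: f ≡ 0 at y ∈ {3}; g ≡ 0 at y ∈ {1, 4}; common: ∅.
Collecting: common zeros = ∅, so the count is 0.
Comparison with the Bézout bound: 0 ≤ 2 = deg(f)·deg(g), as expected for curves with no common component (the affine F_7-count falls short of the bound because intersections may lie at infinity, over extension fields, or carry multiplicity).


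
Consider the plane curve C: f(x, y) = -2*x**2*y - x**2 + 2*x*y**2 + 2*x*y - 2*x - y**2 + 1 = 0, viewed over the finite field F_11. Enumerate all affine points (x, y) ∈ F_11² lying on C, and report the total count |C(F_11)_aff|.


Affine F_11-points: {(0, 1), (0, 10), (2, 6), (2, 10), (6, 6), (8, 1), (8, 5)}; count = 7.

For each of the 121 pairs (x, y) ∈ F_11², evaluate f(x, y) mod 11. Record the zeros.
  x = 0: [0↦1, 1↦0, 2↦8, 3↦3, 4↦7, 5↦9, 6↦9, 7↦7, 8↦3, 9↦8, 10↦0]  zeros at y ∈ {1, 10}
  x = 1: [0↦9, 1↦10, 2↦2, 3↦7, 4↦3, 5↦1, 6↦1, 7↦3, 8↦7, 9↦2, 10↦10]  zeros at y ∈ ∅
  x = 2: [0↦4, 1↦3, 2↦8, 3↦8, 4↦3, 5↦4, 6↦0, 7↦2, 8↦10, 9↦2, 10↦0]  zeros at y ∈ {6, 10}
  x = 3: [0↦8, 1↦1, 2↦4, 3↦6, 4↦7, 5↦7, 6↦6, 7↦4, 8↦1, 9↦8, 10↦3]  zeros at y ∈ ∅
  x = 4: [0↦10, 1↦4, 2↦1, 3↦1, 4↦4, 5↦10, 6↦8, 7↦9, 8↦2, 9↦9, 10↦8]  zeros at y ∈ ∅
  x = 5: [0↦10, 1↦1, 2↦10, 3↦4, 4↦5, 5↦2, 6↦6, 7↦6, 8↦2, 9↦5, 10↦4]  zeros at y ∈ ∅
  x = 6: [0↦8, 1↦3, 2↦9, 3↦4, 4↦10, 5↦5, 6↦0, 7↦6, 8↦1, 9↦7, 10↦2]  zeros at y ∈ {6}
  x = 7: [0↦4, 1↦10, 2↦9, 3↦1, 4↦8, 5↦8, 6↦1, 7↦9, 8↦10, 9↦4, 10↦2]  zeros at y ∈ ∅
  x = 8: [0↦9, 1↦0, 2↦10, 3↦6, 4↦10, 5↦0, 6↦9, 7↦4, 8↦7, 9↦7, 10↦4]  zeros at y ∈ {1, 5}
  x = 9: [0↦1, 1↦6, 2↦1, 3↦8, 4↦5, 5↦3, 6↦2, 7↦2, 8↦3, 9↦5, 10↦8]  zeros at y ∈ ∅
  x = 10: [0↦2, 1↦6, 2↦4, 3↦7, 4↦4, 5↦6, 6↦2, 7↦3, 8↦9, 9↦9, 10↦3]  zeros at y ∈ ∅
Collecting zeros: affine points = {(0, 1), (0, 10), (2, 6), (2, 10), (6, 6), (8, 1), (8, 5)}.
Total count |C(F_11)_aff| = 7.


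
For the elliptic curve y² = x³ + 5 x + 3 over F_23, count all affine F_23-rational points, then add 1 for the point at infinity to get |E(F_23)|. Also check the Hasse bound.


Affine points = {(0, 7), (0, 16), (1, 3), (1, 20), (4, 8), (4, 15), (7, 6), (7, 17), (8, 7), (8, 16), (9, 8), (9, 15), (10, 8), (10, 15), (11, 3), (11, 20), (15, 7), (15, 16), (16, 4), (16, 19), (21, 10), (21, 13)}; affine count = 22; |E(F_23)| = 23.

Discriminant check: Δ ∝ 4a³ + 27b² = 4·5³ + 27·3² = 4·125 + 27·9 ≡ 7 (mod 23). Nonzero ⇒ E is nonsingular.
For each x ∈ F_23, compute rhs = x³ + 5·x + 3 mod 23, then count y ∈ F_23 with y² ≡ rhs.
  x = 0: rhs = 3, matching y values: 7, 16 (2 points).
  x = 1: rhs = 9, matching y values: 3, 20 (2 points).
  x = 2: rhs = 21, matching y values: none (0 points).
  x = 3: rhs = 22, matching y values: none (0 points).
  x = 4: rhs = 18, matching y values: 8, 15 (2 points).
  x = 5: rhs = 15, matching y values: none (0 points).
  x = 6: rhs = 19, matching y values: none (0 points).
  x = 7: rhs = 13, matching y values: 6, 17 (2 points).
  x = 8: rhs = 3, matching y values: 7, 16 (2 points).
  x = 9: rhs = 18, matching y values: 8, 15 (2 points).
  x = 10: rhs = 18, matching y values: 8, 15 (2 points).
  x = 11: rhs = 9, matching y values: 3, 20 (2 points).
  x = 12: rhs = 20, matching y values: none (0 points).
  x = 13: rhs = 11, matching y values: none (0 points).
  x = 14: rhs = 11, matching y values: none (0 points).
  x = 15: rhs = 3, matching y values: 7, 16 (2 points).
  x = 16: rhs = 16, matching y values: 4, 19 (2 points).
  x = 17: rhs = 10, matching y values: none (0 points).
  x = 18: rhs = 14, matching y values: none (0 points).
  x = 19: rhs = 11, matching y values: none (0 points).
  x = 20: rhs = 7, matching y values: none (0 points).
  x = 21: rhs = 8, matching y values: 10, 13 (2 points).
  x = 22: rhs = 20, matching y values: none (0 points).
Total affine count: 22.
Full point count |E(F_23)| = 22 + 1 = 23.
Hasse bound: |23 − (23+1)| = |-1| = 1 ≤ 2√23 ≈ 9.5917 ✓.


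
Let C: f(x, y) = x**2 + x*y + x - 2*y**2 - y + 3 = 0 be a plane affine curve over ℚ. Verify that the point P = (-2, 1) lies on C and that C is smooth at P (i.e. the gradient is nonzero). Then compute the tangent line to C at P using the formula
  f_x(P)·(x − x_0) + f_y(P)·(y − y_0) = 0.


Tangent line at P: -2*x - 7*y + 3 = 0.

Step 1: f(-2, 1) = 0, so P lies on C.
Step 2: partial derivatives
  f_x(x, y) = 2*x + y + 1, f_y(x, y) = x - 4*y - 1.
  f_x(P) = -2, f_y(P) = -7 (gradient nonzero, so P is smooth).
Step 3: tangent line at P: -2·(x − -2) + -7·(y − 1) = 0.
Expanding: -2*x - 7*y + 3 = 0.


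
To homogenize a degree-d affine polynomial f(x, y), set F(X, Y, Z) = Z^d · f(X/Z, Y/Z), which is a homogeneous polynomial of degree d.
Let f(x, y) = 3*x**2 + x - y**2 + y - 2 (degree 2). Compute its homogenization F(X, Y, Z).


F(X, Y, Z) = 3*X**2 + X*Z - Y**2 + Y*Z - 2*Z**2

deg(f) = 2.
Substitute x = X/Z, y = Y/Z into f, then multiply by Z^2.
  monomial 3·x^2·y^0 ↦ 3·X^2·Y^0·Z^0.
  monomial 1·x^1·y^0 ↦ 1·X^1·Y^0·Z^1.
  monomial -1·x^0·y^2 ↦ -1·X^0·Y^2·Z^0.
  monomial 1·x^0·y^1 ↦ 1·X^0·Y^1·Z^1.
  monomial -2·x^0·y^0 ↦ -2·X^0·Y^0·Z^2.
Collecting: F(X, Y, Z) = 3*X**2 + X*Z - Y**2 + Y*Z - 2*Z**2.


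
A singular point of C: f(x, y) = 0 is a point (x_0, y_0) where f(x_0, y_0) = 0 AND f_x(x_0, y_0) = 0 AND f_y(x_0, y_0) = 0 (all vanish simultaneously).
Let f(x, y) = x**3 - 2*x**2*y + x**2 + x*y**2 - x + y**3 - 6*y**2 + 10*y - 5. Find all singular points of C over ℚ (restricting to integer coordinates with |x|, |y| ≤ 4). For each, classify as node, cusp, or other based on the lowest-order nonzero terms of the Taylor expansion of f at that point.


Singular points: {(1, 2)}; classification: cusp.

Compute partial derivatives:
  f_x = 3*x**2 - 4*x*y + 2*x + y**2 - 1.
  f_y = -2*x**2 + 2*x*y + 3*y**2 - 12*y + 10.
Scan x_0 ∈ {−4, ..., 4}. For each x_0, f_y(x_0, y) is a polynomial in y; find its integer roots y ∈ {−4, ..., 4}, then test f_x and f at those candidates.
  x = -4: f_y(-4, y) = 3*y**2 - 20*y - 22; no integer root y with |y| ≤ 4.
  x = -3: f_y(-3, y) = 3*y**2 - 18*y - 8; no integer root y with |y| ≤ 4.
  x = -2: f_y(-2, y) = 3*y**2 - 16*y + 2; no integer root y with |y| ≤ 4.
  x = -1: f_y(-1, y) = 3*y**2 - 14*y + 8; vanishes at y ∈ {4}. (-1, 4): f_x = 32 ≠ 0.
  x = 0: f_y(0, y) = 3*y**2 - 12*y + 10; no integer root y with |y| ≤ 4.
  x = 1: f_y(1, y) = 3*y**2 - 10*y + 8; vanishes at y ∈ {2}. (1, 2): f_x = 0, f = 0 — SINGULAR.
  x = 2: f_y(2, y) = 3*y**2 - 8*y + 2; no integer root y with |y| ≤ 4.
  x = 3: f_y(3, y) = 3*y**2 - 6*y - 8; no integer root y with |y| ≤ 4.
  x = 4: f_y(4, y) = 3*y**2 - 4*y - 22; no integer root y with |y| ≤ 4.
Only singular point on the grid: (1, 2).
Classify: substitute x = 1 + u, y = 2 + v and expand: f = u**3 - 2*u**2*v + u*v**2 + v**3 + v**2.
No constant or linear terms (consistent with a singular point). Quadratic part: v**2. Cubic part: u**3 - 2*u**2*v + u*v**2 + v**3.
The quadratic part v**2 is a perfect square, so there is a single (double) tangent line v = 0, i.e. y = 2. Restricting the cubic part to that line (v = 0) leaves u**3 ≠ 0, so f is not divisible by v and the branch is v² ≈ -u**3 to lowest order — this is a cusp.
Classification: cusp.


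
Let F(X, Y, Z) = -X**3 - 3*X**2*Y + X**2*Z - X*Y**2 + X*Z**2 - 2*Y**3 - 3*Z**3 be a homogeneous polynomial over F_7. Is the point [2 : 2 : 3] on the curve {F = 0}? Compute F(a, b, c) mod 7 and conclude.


F(2,2,3) ≡ 5 (mod 7); P is NOT on the curve.

Evaluate F(2, 2, 3) term-by-term (mod 7).
  -X**3 ↦ -1·8·1·1 = -8
  -3*X**2*Y ↦ -3·4·2·1 = -24
  X**2*Z ↦ 1·4·1·3 = 12
  -X*Y**2 ↦ -1·2·4·1 = -8
  X*Z**2 ↦ 1·2·1·9 = 18
  -2*Y**3 ↦ -2·1·8·1 = -16
  -3*Z**3 ↦ -3·1·1·27 = -81
Sum: F(2, 2, 3) = (-8) + (-24) + (12) + (-8) + (18) + (-16) + (-81) = -107.
Reducing mod 7: -107 ≡ 5 (mod 7).
Since F(a, b, c) ≡ 5 ≠ 0 (mod 7), P does NOT lie on the curve.


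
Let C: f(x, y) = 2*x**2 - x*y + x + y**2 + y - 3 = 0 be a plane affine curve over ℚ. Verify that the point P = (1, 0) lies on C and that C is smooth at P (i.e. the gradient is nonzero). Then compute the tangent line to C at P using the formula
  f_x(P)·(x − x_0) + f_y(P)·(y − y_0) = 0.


Tangent line at P: 5*x - 5 = 0.

Step 1: f(1, 0) = 0, so P lies on C.
Step 2: partial derivatives
  f_x(x, y) = 4*x - y + 1, f_y(x, y) = -x + 2*y + 1.
  f_x(P) = 5, f_y(P) = 0 (gradient nonzero, so P is smooth).
Step 3: tangent line at P: 5·(x − 1) + 0·(y − 0) = 0.
Expanding: 5*x - 5 = 0.


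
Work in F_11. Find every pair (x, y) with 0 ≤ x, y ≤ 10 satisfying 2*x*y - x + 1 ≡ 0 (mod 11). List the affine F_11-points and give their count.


Affine F_11-points: {(1, 0), (2, 3), (3, 4), (4, 10), (5, 7), (6, 5), (7, 2), (8, 8), (9, 9), (10, 1)}; count = 10.

For each of the 121 pairs (x, y) ∈ F_11², evaluate f(x, y) mod 11. Record the zeros.
  x = 0: [0↦1, 1↦1, 2↦1, 3↦1, 4↦1, 5↦1, 6↦1, 7↦1, 8↦1, 9↦1, 10↦1]  zeros at y ∈ ∅
  x = 1: [0↦0, 1↦2, 2↦4, 3↦6, 4↦8, 5↦10, 6↦1, 7↦3, 8↦5, 9↦7, 10↦9]  zeros at y ∈ {0}
  x = 2: [0↦10, 1↦3, 2↦7, 3↦0, 4↦4, 5↦8, 6↦1, 7↦5, 8↦9, 9↦2, 10↦6]  zeros at y ∈ {3}
  x = 3: [0↦9, 1↦4, 2↦10, 3↦5, 4↦0, 5↦6, 6↦1, 7↦7, 8↦2, 9↦8, 10↦3]  zeros at y ∈ {4}
  x = 4: [0↦8, 1↦5, 2↦2, 3↦10, 4↦7, 5↦4, 6↦1, 7↦9, 8↦6, 9↦3, 10↦0]  zeros at y ∈ {10}
  x = 5: [0↦7, 1↦6, 2↦5, 3↦4, 4↦3, 5↦2, 6↦1, 7↦0, 8↦10, 9↦9, 10↦8]  zeros at y ∈ {7}
  x = 6: [0↦6, 1↦7, 2↦8, 3↦9, 4↦10, 5↦0, 6↦1, 7↦2, 8↦3, 9↦4, 10↦5]  zeros at y ∈ {5}
  x = 7: [0↦5, 1↦8, 2↦0, 3↦3, 4↦6, 5↦9, 6↦1, 7↦4, 8↦7, 9↦10, 10↦2]  zeros at y ∈ {2}
  x = 8: [0↦4, 1↦9, 2↦3, 3↦8, 4↦2, 5↦7, 6↦1, 7↦6, 8↦0, 9↦5, 10↦10]  zeros at y ∈ {8}
  x = 9: [0↦3, 1↦10, 2↦6, 3↦2, 4↦9, 5↦5, 6↦1, 7↦8, 8↦4, 9↦0, 10↦7]  zeros at y ∈ {9}
  x = 10: [0↦2, 1↦0, 2↦9, 3↦7, 4↦5, 5↦3, 6↦1, 7↦10, 8↦8, 9↦6, 10↦4]  zeros at y ∈ {1}
Collecting zeros: affine points = {(1, 0), (2, 3), (3, 4), (4, 10), (5, 7), (6, 5), (7, 2), (8, 8), (9, 9), (10, 1)}.
Total count |C(F_11)_aff| = 10.


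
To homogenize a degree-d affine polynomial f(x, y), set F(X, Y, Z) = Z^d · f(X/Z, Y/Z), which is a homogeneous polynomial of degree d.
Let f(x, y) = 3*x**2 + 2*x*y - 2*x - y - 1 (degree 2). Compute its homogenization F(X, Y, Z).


F(X, Y, Z) = 3*X**2 + 2*X*Y - 2*X*Z - Y*Z - Z**2

deg(f) = 2.
Substitute x = X/Z, y = Y/Z into f, then multiply by Z^2.
  monomial 3·x^2·y^0 ↦ 3·X^2·Y^0·Z^0.
  monomial 2·x^1·y^1 ↦ 2·X^1·Y^1·Z^0.
  monomial -2·x^1·y^0 ↦ -2·X^1·Y^0·Z^1.
  monomial -1·x^0·y^1 ↦ -1·X^0·Y^1·Z^1.
  monomial -1·x^0·y^0 ↦ -1·X^0·Y^0·Z^2.
Collecting: F(X, Y, Z) = 3*X**2 + 2*X*Y - 2*X*Z - Y*Z - Z**2.


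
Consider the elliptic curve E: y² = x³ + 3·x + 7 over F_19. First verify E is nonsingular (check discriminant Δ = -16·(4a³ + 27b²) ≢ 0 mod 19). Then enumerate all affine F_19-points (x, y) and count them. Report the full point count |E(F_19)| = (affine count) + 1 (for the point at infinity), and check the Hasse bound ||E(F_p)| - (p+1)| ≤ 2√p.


Affine points = {(0, 8), (0, 11), (1, 7), (1, 12), (3, 9), (3, 10), (4, 8), (4, 11), (8, 7), (8, 12), (10, 7), (10, 12), (12, 2), (12, 17), (13, 1), (13, 18), (14, 0), (15, 8), (15, 11), (16, 3), (16, 16)}; affine count = 21; |E(F_19)| = 22.

Discriminant check: Δ ∝ 4a³ + 27b² = 4·3³ + 27·7² = 4·27 + 27·49 ≡ 6 (mod 19). Nonzero ⇒ E is nonsingular.
For each x ∈ F_19, compute rhs = x³ + 3·x + 7 mod 19, then count y ∈ F_19 with y² ≡ rhs.
  x = 0: rhs = 7, matching y values: 8, 11 (2 points).
  x = 1: rhs = 11, matching y values: 7, 12 (2 points).
  x = 2: rhs = 2, matching y values: none (0 points).
  x = 3: rhs = 5, matching y values: 9, 10 (2 points).
  x = 4: rhs = 7, matching y values: 8, 11 (2 points).
  x = 5: rhs = 14, matching y values: none (0 points).
  x = 6: rhs = 13, matching y values: none (0 points).
  x = 7: rhs = 10, matching y values: none (0 points).
  x = 8: rhs = 11, matching y values: 7, 12 (2 points).
  x = 9: rhs = 3, matching y values: none (0 points).
  x = 10: rhs = 11, matching y values: 7, 12 (2 points).
  x = 11: rhs = 3, matching y values: none (0 points).
  x = 12: rhs = 4, matching y values: 2, 17 (2 points).
  x = 13: rhs = 1, matching y values: 1, 18 (2 points).
  x = 14: rhs = 0, matching y values: 0 (1 points).
  x = 15: rhs = 7, matching y values: 8, 11 (2 points).
  x = 16: rhs = 9, matching y values: 3, 16 (2 points).
  x = 17: rhs = 12, matching y values: none (0 points).
  x = 18: rhs = 3, matching y values: none (0 points).
Total affine count: 21.
Full point count |E(F_19)| = 21 + 1 = 22.
Hasse bound: |22 − (19+1)| = |2| = 2 ≤ 2√19 ≈ 8.7178 ✓.


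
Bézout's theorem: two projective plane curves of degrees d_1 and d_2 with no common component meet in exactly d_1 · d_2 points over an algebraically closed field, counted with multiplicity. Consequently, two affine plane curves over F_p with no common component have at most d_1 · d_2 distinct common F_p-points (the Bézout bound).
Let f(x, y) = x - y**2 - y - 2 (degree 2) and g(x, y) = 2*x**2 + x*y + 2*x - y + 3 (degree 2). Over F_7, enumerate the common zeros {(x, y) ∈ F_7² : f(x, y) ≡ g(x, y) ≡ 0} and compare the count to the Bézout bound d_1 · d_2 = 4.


Common zeros: {(0, 3), (1, 2), (1, 4), (2, 6)}; count = 4; Bézout bound = 4.

deg(f) = 2, deg(g) = 2, so Bézout bound = 4.
Scan x ∈ F_7. For each x, list the y ∈ F_7 with f(x, y) ≡ 0 and those with g(x, y) ≡ 0 (mod 7); the common zeros in that column are the intersection.
  x = 0: f ≡ 0 at y ∈ {3}; g ≡ 0 at y ∈ {3}; common: {3}.
  x = 1: f ≡ 0 at y ∈ {2, 4}; g ≡ 0 at y ∈ {0, 1, 2, 3, 4, 5, 6}; common: {2, 4}.
  x = 2: f ≡ 0 at y ∈ {0, 6}; g ≡ 0 at y ∈ {6}; common: {6}.
  x = 3: f ≡ 0 at y ∈ ∅; g ≡ 0 at y ∈ {4}; common: ∅.
  x = 4: f ≡ 0 at y ∈ {1, 5}; g ≡ 0 at y ∈ {2}; common: ∅.
  x = 5: f ≡ 0 at y ∈ ∅; g ≡ 0 at y ∈ {0}; common: ∅.
  x = 6: f ≡ 0 at y ∈ ∅; g ≡ 0 at y ∈ {5}; common: ∅.
Collecting: common zeros = {(0, 3), (1, 2), (1, 4), (2, 6)}, so the count is 4.
Comparison with the Bézout bound: 4 ≤ 4 = deg(f)·deg(g), as expected for curves with no common component (the bound is attained).


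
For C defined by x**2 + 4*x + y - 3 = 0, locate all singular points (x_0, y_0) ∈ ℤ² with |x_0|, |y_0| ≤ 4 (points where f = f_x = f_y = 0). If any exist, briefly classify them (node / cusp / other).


No singular points in the scanned grid; C is smooth there.

Compute partial derivatives:
  f_x = 2*x + 4.
  f_y = 1.
f_y = 1 is a nonzero constant, so f_y never vanishes: no point (x, y) can satisfy f = f_x = f_y = 0. In particular no (x, y) ∈ {−4, ..., 4}² is singular; the curve is smooth.


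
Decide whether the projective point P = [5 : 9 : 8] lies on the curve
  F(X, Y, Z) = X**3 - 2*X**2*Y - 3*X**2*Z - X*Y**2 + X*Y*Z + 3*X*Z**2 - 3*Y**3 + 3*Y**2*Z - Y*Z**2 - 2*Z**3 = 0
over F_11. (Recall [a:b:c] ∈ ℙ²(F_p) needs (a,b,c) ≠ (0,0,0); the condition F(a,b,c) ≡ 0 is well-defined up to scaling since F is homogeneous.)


F(5,9,8) ≡ 6 (mod 11); P is NOT on the curve.

Evaluate F(5, 9, 8) term-by-term (mod 11).
  X**3 ↦ 1·125·1·1 = 125
  -2*X**2*Y ↦ -2·25·9·1 = -450
  -3*X**2*Z ↦ -3·25·1·8 = -600
  -X*Y**2 ↦ -1·5·81·1 = -405
  X*Y*Z ↦ 1·5·9·8 = 360
  3*X*Z**2 ↦ 3·5·1·64 = 960
  -3*Y**3 ↦ -3·1·729·1 = -2187
  3*Y**2*Z ↦ 3·1·81·8 = 1944
  -Y*Z**2 ↦ -1·1·9·64 = -576
  -2*Z**3 ↦ -2·1·1·512 = -1024
Sum: F(5, 9, 8) = (125) + (-450) + (-600) + (-405) + (360) + (960) + (-2187) + (1944) + (-576) + (-1024) = -1853.
Reducing mod 11: -1853 ≡ 6 (mod 11).
Since F(a, b, c) ≡ 6 ≠ 0 (mod 11), P does NOT lie on the curve.


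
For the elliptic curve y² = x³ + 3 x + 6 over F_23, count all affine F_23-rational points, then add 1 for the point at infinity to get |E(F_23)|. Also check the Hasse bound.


Affine points = {(0, 11), (0, 12), (4, 6), (4, 17), (5, 10), (5, 13), (7, 5), (7, 18), (8, 6), (8, 17), (9, 7), (9, 16), (10, 1), (10, 22), (11, 6), (11, 17), (14, 3), (14, 20), (17, 5), (17, 18), (18, 2), (18, 21), (20, 4), (20, 19), (22, 5), (22, 18)}; affine count = 26; |E(F_23)| = 27.

Discriminant check: Δ ∝ 4a³ + 27b² = 4·3³ + 27·6² = 4·27 + 27·36 ≡ 22 (mod 23). Nonzero ⇒ E is nonsingular.
For each x ∈ F_23, compute rhs = x³ + 3·x + 6 mod 23, then count y ∈ F_23 with y² ≡ rhs.
  x = 0: rhs = 6, matching y values: 11, 12 (2 points).
  x = 1: rhs = 10, matching y values: none (0 points).
  x = 2: rhs = 20, matching y values: none (0 points).
  x = 3: rhs = 19, matching y values: none (0 points).
  x = 4: rhs = 13, matching y values: 6, 17 (2 points).
  x = 5: rhs = 8, matching y values: 10, 13 (2 points).
  x = 6: rhs = 10, matching y values: none (0 points).
  x = 7: rhs = 2, matching y values: 5, 18 (2 points).
  x = 8: rhs = 13, matching y values: 6, 17 (2 points).
  x = 9: rhs = 3, matching y values: 7, 16 (2 points).
  x = 10: rhs = 1, matching y values: 1, 22 (2 points).
  x = 11: rhs = 13, matching y values: 6, 17 (2 points).
  x = 12: rhs = 22, matching y values: none (0 points).
  x = 13: rhs = 11, matching y values: none (0 points).
  x = 14: rhs = 9, matching y values: 3, 20 (2 points).
  x = 15: rhs = 22, matching y values: none (0 points).
  x = 16: rhs = 10, matching y values: none (0 points).
  x = 17: rhs = 2, matching y values: 5, 18 (2 points).
  x = 18: rhs = 4, matching y values: 2, 21 (2 points).
  x = 19: rhs = 22, matching y values: none (0 points).
  x = 20: rhs = 16, matching y values: 4, 19 (2 points).
  x = 21: rhs = 15, matching y values: none (0 points).
  x = 22: rhs = 2, matching y values: 5, 18 (2 points).
Total affine count: 26.
Full point count |E(F_23)| = 26 + 1 = 27.
Hasse bound: |27 − (23+1)| = |3| = 3 ≤ 2√23 ≈ 9.5917 ✓.


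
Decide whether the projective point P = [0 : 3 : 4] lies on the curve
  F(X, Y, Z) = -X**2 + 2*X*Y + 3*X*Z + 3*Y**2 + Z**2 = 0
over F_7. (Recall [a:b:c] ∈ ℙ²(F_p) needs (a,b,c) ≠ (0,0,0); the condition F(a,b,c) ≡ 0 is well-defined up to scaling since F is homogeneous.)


F(0,3,4) ≡ 1 (mod 7); P is NOT on the curve.

Evaluate F(0, 3, 4) term-by-term (mod 7).
  -X**2 ↦ -1·0·1·1 = 0
  2*X*Y ↦ 2·0·3·1 = 0
  3*X*Z ↦ 3·0·1·4 = 0
  3*Y**2 ↦ 3·1·9·1 = 27
  Z**2 ↦ 1·1·1·16 = 16
Sum: F(0, 3, 4) = (0) + (0) + (0) + (27) + (16) = 43.
Reducing mod 7: 43 ≡ 1 (mod 7).
Since F(a, b, c) ≡ 1 ≠ 0 (mod 7), P does NOT lie on the curve.


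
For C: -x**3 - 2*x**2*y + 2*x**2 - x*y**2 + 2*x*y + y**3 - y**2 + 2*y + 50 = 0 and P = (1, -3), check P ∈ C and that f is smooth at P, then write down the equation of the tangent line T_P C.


Tangent line at P: -2*x + 41*y + 125 = 0.

Step 1: f(1, -3) = 0, so P lies on C.
Step 2: partial derivatives
  f_x(x, y) = -3*x**2 - 4*x*y + 4*x - y**2 + 2*y, f_y(x, y) = -2*x**2 - 2*x*y + 2*x + 3*y**2 - 2*y + 2.
  f_x(P) = -2, f_y(P) = 41 (gradient nonzero, so P is smooth).
Step 3: tangent line at P: -2·(x − 1) + 41·(y − -3) = 0.
Expanding: -2*x + 41*y + 125 = 0.


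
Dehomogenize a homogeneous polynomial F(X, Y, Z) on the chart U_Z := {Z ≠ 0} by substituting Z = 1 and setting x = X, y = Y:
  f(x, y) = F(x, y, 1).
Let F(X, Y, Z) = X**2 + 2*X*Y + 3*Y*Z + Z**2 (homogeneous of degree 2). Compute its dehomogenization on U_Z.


f(x, y) = x**2 + 2*x*y + 3*y + 1

On U_Z we set Z = 1. Each monomial c·X^i·Y^j·Z^k in F becomes c·x^i·y^j·1^k = c·x^i·y^j.
Substituting Z = 1: F(X, Y, 1) = x**2 + 2*x*y + 3*y + 1.
Note: deg(f) ≤ deg(F) = 2; strict inequality happens when F is divisible by Z (lost terms).


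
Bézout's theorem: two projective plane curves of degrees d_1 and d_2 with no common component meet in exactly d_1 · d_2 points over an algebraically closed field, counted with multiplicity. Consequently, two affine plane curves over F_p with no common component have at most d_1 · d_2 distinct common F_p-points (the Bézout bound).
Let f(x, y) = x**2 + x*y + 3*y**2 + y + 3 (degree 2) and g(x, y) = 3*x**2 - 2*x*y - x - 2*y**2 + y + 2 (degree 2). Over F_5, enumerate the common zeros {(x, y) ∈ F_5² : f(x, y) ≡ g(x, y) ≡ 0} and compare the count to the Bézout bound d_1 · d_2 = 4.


Common zeros: ∅; count = 0; Bézout bound = 4.

deg(f) = 2, deg(g) = 2, so Bézout bound = 4.
Scan x ∈ F_5. For each x, list the y ∈ F_5 with f(x, y) ≡ 0 and those with g(x, y) ≡ 0 (mod 5); the common zeros in that column are the intersection.
  x = 0: f ≡ 0 at y ∈ {4}; g ≡ 0 at y ∈ ∅; common: ∅.
  x = 1: f ≡ 0 at y ∈ {2, 4}; g ≡ 0 at y ∈ ∅; common: ∅.
  x = 2: f ≡ 0 at y ∈ {2}; g ≡ 0 at y ∈ {3}; common: ∅.
  x = 3: f ≡ 0 at y ∈ ∅; g ≡ 0 at y ∈ ∅; common: ∅.
  x = 4: f ≡ 0 at y ∈ ∅; g ≡ 0 at y ∈ ∅; common: ∅.
Collecting: common zeros = ∅, so the count is 0.
Comparison with the Bézout bound: 0 ≤ 4 = deg(f)·deg(g), as expected for curves with no common component (the affine F_5-count falls short of the bound because intersections may lie at infinity, over extension fields, or carry multiplicity).
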